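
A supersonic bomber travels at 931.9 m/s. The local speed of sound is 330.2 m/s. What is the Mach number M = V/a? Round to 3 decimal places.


Step 1: M = V / a = 931.9 / 330.2
Step 2: M = 2.822

2.822


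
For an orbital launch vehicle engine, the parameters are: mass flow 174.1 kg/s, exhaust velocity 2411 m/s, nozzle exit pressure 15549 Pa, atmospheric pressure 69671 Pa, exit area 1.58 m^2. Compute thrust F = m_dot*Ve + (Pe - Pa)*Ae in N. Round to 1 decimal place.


Step 1: Momentum thrust = m_dot * Ve = 174.1 * 2411 = 419755.1 N
Step 2: Pressure thrust = (Pe - Pa) * Ae = (15549 - 69671) * 1.58 = -85512.76 N
Step 3: Total thrust F = 419755.1 + -85512.76 = 334242.3 N

334242.3


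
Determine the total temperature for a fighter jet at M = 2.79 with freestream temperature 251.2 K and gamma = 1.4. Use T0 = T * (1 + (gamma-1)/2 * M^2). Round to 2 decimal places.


Step 1: (gamma-1)/2 = 0.2
Step 2: M^2 = 7.7841
Step 3: 1 + 0.2 * 7.7841 = 2.55682
Step 4: T0 = 251.2 * 2.55682 = 642.27 K

642.27


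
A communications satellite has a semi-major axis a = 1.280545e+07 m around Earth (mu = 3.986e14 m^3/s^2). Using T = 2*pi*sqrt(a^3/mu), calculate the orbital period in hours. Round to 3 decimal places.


Step 1: a^3 / mu = 2.099832e+21 / 3.986e14 = 5.268018e+06
Step 2: sqrt(5.268018e+06) = 2295.2163 s
Step 3: T = 2*pi * 2295.2163 = 14421.27 s
Step 4: T in hours = 14421.27 / 3600 = 4.006 hours

4.006


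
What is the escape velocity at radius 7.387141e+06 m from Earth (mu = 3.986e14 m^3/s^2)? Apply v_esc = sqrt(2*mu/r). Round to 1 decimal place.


Step 1: 2*mu/r = 2 * 3.986e14 / 7.387141e+06 = 107917257.8403
Step 2: v_esc = sqrt(107917257.8403) = 10388.3 m/s

10388.3


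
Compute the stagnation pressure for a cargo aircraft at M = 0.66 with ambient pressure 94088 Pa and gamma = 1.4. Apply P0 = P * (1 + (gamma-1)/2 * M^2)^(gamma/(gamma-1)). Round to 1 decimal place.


Step 1: (gamma-1)/2 * M^2 = 0.2 * 0.4356 = 0.08712
Step 2: 1 + 0.08712 = 1.08712
Step 3: Exponent gamma/(gamma-1) = 3.5
Step 4: P0 = 94088 * 1.08712^3.5 = 126039.1 Pa

126039.1


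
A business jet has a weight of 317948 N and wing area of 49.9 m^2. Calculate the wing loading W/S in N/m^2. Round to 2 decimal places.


Step 1: Wing loading = W / S = 317948 / 49.9
Step 2: Wing loading = 6371.70 N/m^2

6371.70


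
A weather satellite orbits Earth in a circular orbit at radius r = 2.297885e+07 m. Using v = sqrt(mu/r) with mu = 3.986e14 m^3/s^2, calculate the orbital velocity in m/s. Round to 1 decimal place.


Step 1: mu / r = 3.986e14 / 2.297885e+07 = 17346385.9157
Step 2: v = sqrt(17346385.9157) = 4164.9 m/s

4164.9


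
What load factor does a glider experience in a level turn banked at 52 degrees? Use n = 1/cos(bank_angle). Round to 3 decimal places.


Step 1: Convert 52 degrees to radians = 0.907571
Step 2: cos(52 deg) = 0.615661
Step 3: n = 1 / 0.615661 = 1.624

1.624


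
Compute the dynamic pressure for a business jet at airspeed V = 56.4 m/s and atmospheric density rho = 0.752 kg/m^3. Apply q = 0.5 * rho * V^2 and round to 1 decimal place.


Step 1: V^2 = 56.4^2 = 3180.96
Step 2: q = 0.5 * 0.752 * 3180.96
Step 3: q = 1196.0 Pa

1196.0


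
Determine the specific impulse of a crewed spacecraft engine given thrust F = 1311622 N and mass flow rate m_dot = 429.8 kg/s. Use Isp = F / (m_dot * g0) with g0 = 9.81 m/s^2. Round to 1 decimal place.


Step 1: m_dot * g0 = 429.8 * 9.81 = 4216.34
Step 2: Isp = 1311622 / 4216.34 = 311.1 s

311.1


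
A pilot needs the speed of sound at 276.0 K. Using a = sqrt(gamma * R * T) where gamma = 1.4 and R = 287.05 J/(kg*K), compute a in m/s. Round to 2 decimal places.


Step 1: gamma * R * T = 1.4 * 287.05 * 276.0 = 110916.12
Step 2: a = sqrt(110916.12) = 333.04 m/s

333.04


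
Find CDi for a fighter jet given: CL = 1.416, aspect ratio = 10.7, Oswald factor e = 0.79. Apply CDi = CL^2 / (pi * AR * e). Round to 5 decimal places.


Step 1: CL^2 = 1.416^2 = 2.005056
Step 2: pi * AR * e = 3.14159 * 10.7 * 0.79 = 26.555883
Step 3: CDi = 2.005056 / 26.555883 = 0.07550

0.07550


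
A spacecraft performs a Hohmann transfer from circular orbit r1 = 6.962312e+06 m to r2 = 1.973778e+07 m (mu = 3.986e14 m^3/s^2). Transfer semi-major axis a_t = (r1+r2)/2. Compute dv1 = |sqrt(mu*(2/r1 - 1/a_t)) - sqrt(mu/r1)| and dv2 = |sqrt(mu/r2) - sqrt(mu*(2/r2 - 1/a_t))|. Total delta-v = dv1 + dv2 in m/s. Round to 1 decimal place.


Step 1: Transfer semi-major axis a_t = (6.962312e+06 + 1.973778e+07) / 2 = 1.335005e+07 m
Step 2: v1 (circular at r1) = sqrt(mu/r1) = 7566.45 m/s
Step 3: v_t1 = sqrt(mu*(2/r1 - 1/a_t)) = 9200.25 m/s
Step 4: dv1 = |9200.25 - 7566.45| = 1633.81 m/s
Step 5: v2 (circular at r2) = 4493.86 m/s, v_t2 = 3245.3 m/s
Step 6: dv2 = |4493.86 - 3245.3| = 1248.56 m/s
Step 7: Total delta-v = 1633.81 + 1248.56 = 2882.4 m/s

2882.4


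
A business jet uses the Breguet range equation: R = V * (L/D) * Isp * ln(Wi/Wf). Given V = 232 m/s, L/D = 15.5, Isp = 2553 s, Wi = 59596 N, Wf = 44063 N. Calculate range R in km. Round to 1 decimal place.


Step 1: Coefficient = V * (L/D) * Isp = 232 * 15.5 * 2553 = 9180588.0 m
Step 2: Wi/Wf = 59596 / 44063 = 1.352518
Step 3: ln(1.352518) = 0.301968
Step 4: R = 9180588.0 * 0.301968 = 2772244.1 m = 2772.2 km

2772.2


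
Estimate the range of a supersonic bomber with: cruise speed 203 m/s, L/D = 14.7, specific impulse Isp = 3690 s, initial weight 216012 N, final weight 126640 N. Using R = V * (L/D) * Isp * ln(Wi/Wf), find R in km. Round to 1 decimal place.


Step 1: Coefficient = V * (L/D) * Isp = 203 * 14.7 * 3690 = 11011329.0 m
Step 2: Wi/Wf = 216012 / 126640 = 1.705717
Step 3: ln(1.705717) = 0.533986
Step 4: R = 11011329.0 * 0.533986 = 5879890.5 m = 5879.9 km

5879.9


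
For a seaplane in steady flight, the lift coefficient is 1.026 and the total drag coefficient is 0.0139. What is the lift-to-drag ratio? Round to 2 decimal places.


Step 1: L/D = CL / CD = 1.026 / 0.0139
Step 2: L/D = 73.81

73.81


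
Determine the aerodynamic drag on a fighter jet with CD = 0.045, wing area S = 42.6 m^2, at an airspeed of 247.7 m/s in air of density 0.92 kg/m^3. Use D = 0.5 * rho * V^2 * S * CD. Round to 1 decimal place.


Step 1: Dynamic pressure q = 0.5 * 0.92 * 247.7^2 = 28223.4334 Pa
Step 2: Drag D = q * S * CD = 28223.4334 * 42.6 * 0.045
Step 3: D = 54104.3 N

54104.3


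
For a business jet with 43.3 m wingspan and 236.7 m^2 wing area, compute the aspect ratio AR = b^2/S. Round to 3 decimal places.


Step 1: b^2 = 43.3^2 = 1874.89
Step 2: AR = 1874.89 / 236.7 = 7.921

7.921


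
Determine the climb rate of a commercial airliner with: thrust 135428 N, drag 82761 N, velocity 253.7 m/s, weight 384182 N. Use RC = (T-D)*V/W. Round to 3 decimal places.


Step 1: Excess thrust = T - D = 135428 - 82761 = 52667 N
Step 2: Excess power = 52667 * 253.7 = 13361617.9 W
Step 3: RC = 13361617.9 / 384182 = 34.779 m/s

34.779


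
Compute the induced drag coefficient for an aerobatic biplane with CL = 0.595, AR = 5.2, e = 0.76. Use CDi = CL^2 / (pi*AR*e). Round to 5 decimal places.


Step 1: CL^2 = 0.595^2 = 0.354025
Step 2: pi * AR * e = 3.14159 * 5.2 * 0.76 = 12.415574
Step 3: CDi = 0.354025 / 12.415574 = 0.02851

0.02851


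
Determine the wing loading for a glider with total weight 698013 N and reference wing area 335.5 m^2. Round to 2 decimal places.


Step 1: Wing loading = W / S = 698013 / 335.5
Step 2: Wing loading = 2080.52 N/m^2

2080.52


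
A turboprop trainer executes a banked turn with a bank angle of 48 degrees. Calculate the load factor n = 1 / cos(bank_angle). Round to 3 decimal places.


Step 1: Convert 48 degrees to radians = 0.837758
Step 2: cos(48 deg) = 0.669131
Step 3: n = 1 / 0.669131 = 1.494

1.494


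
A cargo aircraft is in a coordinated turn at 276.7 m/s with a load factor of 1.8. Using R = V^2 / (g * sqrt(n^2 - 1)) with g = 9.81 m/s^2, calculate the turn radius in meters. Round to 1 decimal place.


Step 1: V^2 = 276.7^2 = 76562.89
Step 2: n^2 - 1 = 1.8^2 - 1 = 2.24
Step 3: sqrt(2.24) = 1.496663
Step 4: R = 76562.89 / (9.81 * 1.496663) = 5214.7 m

5214.7


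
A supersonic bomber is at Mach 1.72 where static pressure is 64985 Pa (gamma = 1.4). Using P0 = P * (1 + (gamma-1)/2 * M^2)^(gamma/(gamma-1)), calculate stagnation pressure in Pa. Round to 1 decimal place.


Step 1: (gamma-1)/2 * M^2 = 0.2 * 2.9584 = 0.59168
Step 2: 1 + 0.59168 = 1.59168
Step 3: Exponent gamma/(gamma-1) = 3.5
Step 4: P0 = 64985 * 1.59168^3.5 = 330604.1 Pa

330604.1


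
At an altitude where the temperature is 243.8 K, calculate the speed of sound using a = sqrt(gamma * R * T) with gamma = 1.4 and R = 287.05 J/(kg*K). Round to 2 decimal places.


Step 1: gamma * R * T = 1.4 * 287.05 * 243.8 = 97975.906
Step 2: a = sqrt(97975.906) = 313.01 m/s

313.01


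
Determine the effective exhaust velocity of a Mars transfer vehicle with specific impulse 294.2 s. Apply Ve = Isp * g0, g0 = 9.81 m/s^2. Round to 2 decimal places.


Step 1: Ve = Isp * g0 = 294.2 * 9.81
Step 2: Ve = 2886.10 m/s

2886.10


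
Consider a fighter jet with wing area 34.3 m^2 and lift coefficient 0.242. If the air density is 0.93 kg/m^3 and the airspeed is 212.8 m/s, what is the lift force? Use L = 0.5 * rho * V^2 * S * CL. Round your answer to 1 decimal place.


Step 1: Calculate dynamic pressure q = 0.5 * 0.93 * 212.8^2 = 0.5 * 0.93 * 45283.84 = 21056.9856 Pa
Step 2: Multiply by wing area and lift coefficient: L = 21056.9856 * 34.3 * 0.242
Step 3: L = 722254.6061 * 0.242 = 174785.6 N

174785.6


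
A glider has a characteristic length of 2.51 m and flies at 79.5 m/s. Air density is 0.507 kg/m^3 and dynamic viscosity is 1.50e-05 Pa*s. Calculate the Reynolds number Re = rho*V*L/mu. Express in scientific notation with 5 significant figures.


Step 1: Numerator = rho * V * L = 0.507 * 79.5 * 2.51 = 101.169315
Step 2: Re = 101.169315 / 1.50e-05
Step 3: Re = 6.7446e+06

6.7446e+06


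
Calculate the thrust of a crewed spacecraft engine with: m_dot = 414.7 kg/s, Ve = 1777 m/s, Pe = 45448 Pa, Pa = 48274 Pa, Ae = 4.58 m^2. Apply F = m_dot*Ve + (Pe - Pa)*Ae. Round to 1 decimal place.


Step 1: Momentum thrust = m_dot * Ve = 414.7 * 1777 = 736921.9 N
Step 2: Pressure thrust = (Pe - Pa) * Ae = (45448 - 48274) * 4.58 = -12943.08 N
Step 3: Total thrust F = 736921.9 + -12943.08 = 723978.8 N

723978.8


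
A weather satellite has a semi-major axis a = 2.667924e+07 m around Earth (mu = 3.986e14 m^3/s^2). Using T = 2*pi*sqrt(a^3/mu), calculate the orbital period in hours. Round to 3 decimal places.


Step 1: a^3 / mu = 1.898980e+22 / 3.986e14 = 4.764124e+07
Step 2: sqrt(4.764124e+07) = 6902.2635 s
Step 3: T = 2*pi * 6902.2635 = 43368.2 s
Step 4: T in hours = 43368.2 / 3600 = 12.047 hours

12.047


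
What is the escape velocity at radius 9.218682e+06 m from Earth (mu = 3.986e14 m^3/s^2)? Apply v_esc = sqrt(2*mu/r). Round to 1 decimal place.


Step 1: 2*mu/r = 2 * 3.986e14 / 9.218682e+06 = 86476570.078
Step 2: v_esc = sqrt(86476570.078) = 9299.3 m/s

9299.3


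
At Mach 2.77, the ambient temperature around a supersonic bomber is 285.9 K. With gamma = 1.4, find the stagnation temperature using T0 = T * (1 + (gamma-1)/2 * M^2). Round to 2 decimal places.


Step 1: (gamma-1)/2 = 0.2
Step 2: M^2 = 7.6729
Step 3: 1 + 0.2 * 7.6729 = 2.53458
Step 4: T0 = 285.9 * 2.53458 = 724.64 K

724.64


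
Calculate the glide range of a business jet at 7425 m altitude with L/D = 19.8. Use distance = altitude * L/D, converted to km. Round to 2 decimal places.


Step 1: Glide distance = altitude * L/D = 7425 * 19.8 = 147015.0 m
Step 2: Convert to km: 147015.0 / 1000 = 147.02 km

147.02


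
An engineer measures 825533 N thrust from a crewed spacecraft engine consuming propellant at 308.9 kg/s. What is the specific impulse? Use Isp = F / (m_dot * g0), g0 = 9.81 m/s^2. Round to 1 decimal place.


Step 1: m_dot * g0 = 308.9 * 9.81 = 3030.31
Step 2: Isp = 825533 / 3030.31 = 272.4 s

272.4


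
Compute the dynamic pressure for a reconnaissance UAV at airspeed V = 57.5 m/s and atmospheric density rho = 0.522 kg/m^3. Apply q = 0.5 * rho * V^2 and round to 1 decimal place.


Step 1: V^2 = 57.5^2 = 3306.25
Step 2: q = 0.5 * 0.522 * 3306.25
Step 3: q = 862.9 Pa

862.9


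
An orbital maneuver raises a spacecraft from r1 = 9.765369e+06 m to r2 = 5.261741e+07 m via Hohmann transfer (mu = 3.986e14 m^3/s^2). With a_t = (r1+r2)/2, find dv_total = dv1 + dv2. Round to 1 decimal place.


Step 1: Transfer semi-major axis a_t = (9.765369e+06 + 5.261741e+07) / 2 = 3.119139e+07 m
Step 2: v1 (circular at r1) = sqrt(mu/r1) = 6388.87 m/s
Step 3: v_t1 = sqrt(mu*(2/r1 - 1/a_t)) = 8297.97 m/s
Step 4: dv1 = |8297.97 - 6388.87| = 1909.09 m/s
Step 5: v2 (circular at r2) = 2752.35 m/s, v_t2 = 1540.04 m/s
Step 6: dv2 = |2752.35 - 1540.04| = 1212.32 m/s
Step 7: Total delta-v = 1909.09 + 1212.32 = 3121.4 m/s

3121.4


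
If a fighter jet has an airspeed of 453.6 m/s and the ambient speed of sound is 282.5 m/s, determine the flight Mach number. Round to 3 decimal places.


Step 1: M = V / a = 453.6 / 282.5
Step 2: M = 1.606

1.606


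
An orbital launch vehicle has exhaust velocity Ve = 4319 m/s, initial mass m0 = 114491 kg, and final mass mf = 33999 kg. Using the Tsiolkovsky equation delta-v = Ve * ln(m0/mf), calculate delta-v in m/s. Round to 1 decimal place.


Step 1: Mass ratio m0/mf = 114491 / 33999 = 3.367481
Step 2: ln(3.367481) = 1.214165
Step 3: delta-v = 4319 * 1.214165 = 5244.0 m/s

5244.0


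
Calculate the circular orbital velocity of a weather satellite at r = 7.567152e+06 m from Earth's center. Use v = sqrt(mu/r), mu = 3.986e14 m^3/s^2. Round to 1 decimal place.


Step 1: mu / r = 3.986e14 / 7.567152e+06 = 52675035.4691
Step 2: v = sqrt(52675035.4691) = 7257.8 m/s

7257.8


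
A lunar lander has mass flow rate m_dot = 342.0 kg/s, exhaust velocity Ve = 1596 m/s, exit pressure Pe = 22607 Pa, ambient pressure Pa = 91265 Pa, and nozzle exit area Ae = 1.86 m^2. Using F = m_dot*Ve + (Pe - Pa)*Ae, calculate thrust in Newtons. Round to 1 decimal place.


Step 1: Momentum thrust = m_dot * Ve = 342.0 * 1596 = 545832.0 N
Step 2: Pressure thrust = (Pe - Pa) * Ae = (22607 - 91265) * 1.86 = -127703.88 N
Step 3: Total thrust F = 545832.0 + -127703.88 = 418128.1 N

418128.1


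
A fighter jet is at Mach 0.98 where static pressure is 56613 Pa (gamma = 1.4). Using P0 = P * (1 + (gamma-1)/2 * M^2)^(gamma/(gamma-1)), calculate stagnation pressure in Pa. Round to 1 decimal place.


Step 1: (gamma-1)/2 * M^2 = 0.2 * 0.9604 = 0.19208
Step 2: 1 + 0.19208 = 1.19208
Step 3: Exponent gamma/(gamma-1) = 3.5
Step 4: P0 = 56613 * 1.19208^3.5 = 104709.3 Pa

104709.3


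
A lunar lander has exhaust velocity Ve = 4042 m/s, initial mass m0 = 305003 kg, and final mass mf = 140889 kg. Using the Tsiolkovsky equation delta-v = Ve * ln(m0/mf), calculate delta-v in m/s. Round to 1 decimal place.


Step 1: Mass ratio m0/mf = 305003 / 140889 = 2.164846
Step 2: ln(2.164846) = 0.772349
Step 3: delta-v = 4042 * 0.772349 = 3121.8 m/s

3121.8


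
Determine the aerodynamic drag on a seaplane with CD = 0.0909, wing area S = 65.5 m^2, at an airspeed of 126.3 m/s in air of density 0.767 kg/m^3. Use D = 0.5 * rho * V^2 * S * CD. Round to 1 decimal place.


Step 1: Dynamic pressure q = 0.5 * 0.767 * 126.3^2 = 6117.4731 Pa
Step 2: Drag D = q * S * CD = 6117.4731 * 65.5 * 0.0909
Step 3: D = 36423.1 N

36423.1


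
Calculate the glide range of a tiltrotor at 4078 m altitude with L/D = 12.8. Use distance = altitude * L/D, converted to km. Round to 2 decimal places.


Step 1: Glide distance = altitude * L/D = 4078 * 12.8 = 52198.4 m
Step 2: Convert to km: 52198.4 / 1000 = 52.20 km

52.20


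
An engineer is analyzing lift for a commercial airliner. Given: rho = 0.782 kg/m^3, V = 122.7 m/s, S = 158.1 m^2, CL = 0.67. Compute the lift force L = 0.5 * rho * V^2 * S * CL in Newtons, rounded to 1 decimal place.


Step 1: Calculate dynamic pressure q = 0.5 * 0.782 * 122.7^2 = 0.5 * 0.782 * 15055.29 = 5886.6184 Pa
Step 2: Multiply by wing area and lift coefficient: L = 5886.6184 * 158.1 * 0.67
Step 3: L = 930674.3675 * 0.67 = 623551.8 N

623551.8


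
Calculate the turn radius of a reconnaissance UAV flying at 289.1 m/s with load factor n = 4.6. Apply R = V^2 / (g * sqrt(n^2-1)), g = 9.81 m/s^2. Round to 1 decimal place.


Step 1: V^2 = 289.1^2 = 83578.81
Step 2: n^2 - 1 = 4.6^2 - 1 = 20.16
Step 3: sqrt(20.16) = 4.489989
Step 4: R = 83578.81 / (9.81 * 4.489989) = 1897.5 m

1897.5


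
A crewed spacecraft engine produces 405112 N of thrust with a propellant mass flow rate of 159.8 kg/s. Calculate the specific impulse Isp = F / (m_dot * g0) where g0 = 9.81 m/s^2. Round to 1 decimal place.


Step 1: m_dot * g0 = 159.8 * 9.81 = 1567.64
Step 2: Isp = 405112 / 1567.64 = 258.4 s

258.4


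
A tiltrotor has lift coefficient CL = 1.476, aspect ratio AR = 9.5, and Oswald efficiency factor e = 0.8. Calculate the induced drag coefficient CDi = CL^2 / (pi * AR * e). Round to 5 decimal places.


Step 1: CL^2 = 1.476^2 = 2.178576
Step 2: pi * AR * e = 3.14159 * 9.5 * 0.8 = 23.876104
Step 3: CDi = 2.178576 / 23.876104 = 0.09125

0.09125


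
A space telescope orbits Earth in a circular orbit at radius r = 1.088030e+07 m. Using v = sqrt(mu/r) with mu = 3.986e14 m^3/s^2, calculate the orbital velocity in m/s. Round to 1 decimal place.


Step 1: mu / r = 3.986e14 / 1.088030e+07 = 36635019.255
Step 2: v = sqrt(36635019.255) = 6052.7 m/s

6052.7


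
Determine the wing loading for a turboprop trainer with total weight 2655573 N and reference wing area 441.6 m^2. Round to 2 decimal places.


Step 1: Wing loading = W / S = 2655573 / 441.6
Step 2: Wing loading = 6013.53 N/m^2

6013.53


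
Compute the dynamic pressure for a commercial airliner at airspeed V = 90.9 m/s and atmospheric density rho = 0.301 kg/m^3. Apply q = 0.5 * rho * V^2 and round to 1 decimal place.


Step 1: V^2 = 90.9^2 = 8262.81
Step 2: q = 0.5 * 0.301 * 8262.81
Step 3: q = 1243.6 Pa

1243.6


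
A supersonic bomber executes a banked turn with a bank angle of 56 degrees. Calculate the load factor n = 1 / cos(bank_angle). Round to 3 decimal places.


Step 1: Convert 56 degrees to radians = 0.977384
Step 2: cos(56 deg) = 0.559193
Step 3: n = 1 / 0.559193 = 1.788

1.788


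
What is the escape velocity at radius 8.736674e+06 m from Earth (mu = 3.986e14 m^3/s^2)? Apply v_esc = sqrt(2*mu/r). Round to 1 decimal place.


Step 1: 2*mu/r = 2 * 3.986e14 / 8.736674e+06 = 91247538.8231
Step 2: v_esc = sqrt(91247538.8231) = 9552.4 m/s

9552.4


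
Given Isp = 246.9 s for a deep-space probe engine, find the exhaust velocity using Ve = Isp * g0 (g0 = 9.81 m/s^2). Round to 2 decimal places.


Step 1: Ve = Isp * g0 = 246.9 * 9.81
Step 2: Ve = 2422.09 m/s

2422.09


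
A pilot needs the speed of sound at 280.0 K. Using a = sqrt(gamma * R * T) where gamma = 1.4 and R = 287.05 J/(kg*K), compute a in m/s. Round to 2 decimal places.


Step 1: gamma * R * T = 1.4 * 287.05 * 280.0 = 112523.6
Step 2: a = sqrt(112523.6) = 335.45 m/s

335.45


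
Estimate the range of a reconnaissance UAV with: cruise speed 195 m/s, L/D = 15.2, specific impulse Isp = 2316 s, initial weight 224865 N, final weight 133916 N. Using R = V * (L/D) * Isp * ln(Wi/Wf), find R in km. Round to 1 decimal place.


Step 1: Coefficient = V * (L/D) * Isp = 195 * 15.2 * 2316 = 6864624.0 m
Step 2: Wi/Wf = 224865 / 133916 = 1.67915
Step 3: ln(1.67915) = 0.518287
Step 4: R = 6864624.0 * 0.518287 = 3557848.7 m = 3557.8 km

3557.8


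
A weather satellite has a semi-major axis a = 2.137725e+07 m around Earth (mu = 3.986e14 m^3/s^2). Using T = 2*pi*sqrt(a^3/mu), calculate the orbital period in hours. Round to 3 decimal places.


Step 1: a^3 / mu = 9.769121e+21 / 3.986e14 = 2.450858e+07
Step 2: sqrt(2.450858e+07) = 4950.6145 s
Step 3: T = 2*pi * 4950.6145 = 31105.63 s
Step 4: T in hours = 31105.63 / 3600 = 8.640 hours

8.640


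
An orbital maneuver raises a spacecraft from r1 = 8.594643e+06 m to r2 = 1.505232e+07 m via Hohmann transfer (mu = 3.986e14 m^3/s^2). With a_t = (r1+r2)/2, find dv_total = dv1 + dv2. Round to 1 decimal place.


Step 1: Transfer semi-major axis a_t = (8.594643e+06 + 1.505232e+07) / 2 = 1.182348e+07 m
Step 2: v1 (circular at r1) = sqrt(mu/r1) = 6810.12 m/s
Step 3: v_t1 = sqrt(mu*(2/r1 - 1/a_t)) = 7683.94 m/s
Step 4: dv1 = |7683.94 - 6810.12| = 873.82 m/s
Step 5: v2 (circular at r2) = 5145.97 m/s, v_t2 = 4387.41 m/s
Step 6: dv2 = |5145.97 - 4387.41| = 758.56 m/s
Step 7: Total delta-v = 873.82 + 758.56 = 1632.4 m/s

1632.4


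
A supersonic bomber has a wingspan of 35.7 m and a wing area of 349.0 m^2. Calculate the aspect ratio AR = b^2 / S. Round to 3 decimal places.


Step 1: b^2 = 35.7^2 = 1274.49
Step 2: AR = 1274.49 / 349.0 = 3.652

3.652


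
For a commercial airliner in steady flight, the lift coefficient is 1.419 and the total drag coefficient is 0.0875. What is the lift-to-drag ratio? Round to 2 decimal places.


Step 1: L/D = CL / CD = 1.419 / 0.0875
Step 2: L/D = 16.22

16.22


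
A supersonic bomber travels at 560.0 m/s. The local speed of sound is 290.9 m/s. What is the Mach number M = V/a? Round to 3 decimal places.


Step 1: M = V / a = 560.0 / 290.9
Step 2: M = 1.925

1.925


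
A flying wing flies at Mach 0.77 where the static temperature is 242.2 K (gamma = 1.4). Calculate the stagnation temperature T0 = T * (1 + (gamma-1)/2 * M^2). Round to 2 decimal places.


Step 1: (gamma-1)/2 = 0.2
Step 2: M^2 = 0.5929
Step 3: 1 + 0.2 * 0.5929 = 1.11858
Step 4: T0 = 242.2 * 1.11858 = 270.92 K

270.92


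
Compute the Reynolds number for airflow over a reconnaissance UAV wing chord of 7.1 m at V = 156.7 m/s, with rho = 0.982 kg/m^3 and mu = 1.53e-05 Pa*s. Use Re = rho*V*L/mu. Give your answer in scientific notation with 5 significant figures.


Step 1: Numerator = rho * V * L = 0.982 * 156.7 * 7.1 = 1092.54374
Step 2: Re = 1092.54374 / 1.53e-05
Step 3: Re = 7.1408e+07

7.1408e+07


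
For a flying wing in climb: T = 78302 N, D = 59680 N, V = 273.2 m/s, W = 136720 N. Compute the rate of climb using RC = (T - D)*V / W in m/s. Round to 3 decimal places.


Step 1: Excess thrust = T - D = 78302 - 59680 = 18622 N
Step 2: Excess power = 18622 * 273.2 = 5087530.4 W
Step 3: RC = 5087530.4 / 136720 = 37.211 m/s

37.211


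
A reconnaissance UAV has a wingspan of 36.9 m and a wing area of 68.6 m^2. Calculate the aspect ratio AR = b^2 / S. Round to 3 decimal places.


Step 1: b^2 = 36.9^2 = 1361.61
Step 2: AR = 1361.61 / 68.6 = 19.849

19.849


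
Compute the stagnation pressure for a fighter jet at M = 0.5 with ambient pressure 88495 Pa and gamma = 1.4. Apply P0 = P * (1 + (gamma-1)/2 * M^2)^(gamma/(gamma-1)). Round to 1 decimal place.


Step 1: (gamma-1)/2 * M^2 = 0.2 * 0.25 = 0.05
Step 2: 1 + 0.05 = 1.05
Step 3: Exponent gamma/(gamma-1) = 3.5
Step 4: P0 = 88495 * 1.05^3.5 = 104973.9 Pa

104973.9


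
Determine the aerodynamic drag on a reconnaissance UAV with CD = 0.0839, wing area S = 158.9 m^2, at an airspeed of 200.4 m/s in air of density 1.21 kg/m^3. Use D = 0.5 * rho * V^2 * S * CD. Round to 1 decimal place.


Step 1: Dynamic pressure q = 0.5 * 1.21 * 200.4^2 = 24296.8968 Pa
Step 2: Drag D = q * S * CD = 24296.8968 * 158.9 * 0.0839
Step 3: D = 323919.2 N

323919.2


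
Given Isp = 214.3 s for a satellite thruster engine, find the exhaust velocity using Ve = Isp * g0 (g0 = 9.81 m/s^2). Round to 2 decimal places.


Step 1: Ve = Isp * g0 = 214.3 * 9.81
Step 2: Ve = 2102.28 m/s

2102.28


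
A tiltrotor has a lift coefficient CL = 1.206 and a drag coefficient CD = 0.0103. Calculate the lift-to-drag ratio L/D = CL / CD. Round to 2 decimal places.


Step 1: L/D = CL / CD = 1.206 / 0.0103
Step 2: L/D = 117.09

117.09


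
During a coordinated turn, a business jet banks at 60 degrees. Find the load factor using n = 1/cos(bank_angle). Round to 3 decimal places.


Step 1: Convert 60 degrees to radians = 1.047198
Step 2: cos(60 deg) = 0.5
Step 3: n = 1 / 0.5 = 2.000

2.000


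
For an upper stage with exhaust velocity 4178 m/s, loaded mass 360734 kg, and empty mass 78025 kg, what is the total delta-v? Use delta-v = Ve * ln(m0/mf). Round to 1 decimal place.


Step 1: Mass ratio m0/mf = 360734 / 78025 = 4.623313
Step 2: ln(4.623313) = 1.531112
Step 3: delta-v = 4178 * 1.531112 = 6397.0 m/s

6397.0


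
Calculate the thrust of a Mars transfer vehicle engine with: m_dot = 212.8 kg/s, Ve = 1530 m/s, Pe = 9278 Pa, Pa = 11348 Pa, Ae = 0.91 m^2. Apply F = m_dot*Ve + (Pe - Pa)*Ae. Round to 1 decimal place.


Step 1: Momentum thrust = m_dot * Ve = 212.8 * 1530 = 325584.0 N
Step 2: Pressure thrust = (Pe - Pa) * Ae = (9278 - 11348) * 0.91 = -1883.70 N
Step 3: Total thrust F = 325584.0 + -1883.70 = 323700.3 N

323700.3


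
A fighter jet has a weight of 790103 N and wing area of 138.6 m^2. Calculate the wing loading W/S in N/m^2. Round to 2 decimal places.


Step 1: Wing loading = W / S = 790103 / 138.6
Step 2: Wing loading = 5700.60 N/m^2

5700.60


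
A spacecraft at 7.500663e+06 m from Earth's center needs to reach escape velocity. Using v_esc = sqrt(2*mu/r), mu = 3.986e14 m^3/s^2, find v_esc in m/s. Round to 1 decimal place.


Step 1: 2*mu/r = 2 * 3.986e14 / 7.500663e+06 = 106283937.8332
Step 2: v_esc = sqrt(106283937.8332) = 10309.4 m/s

10309.4


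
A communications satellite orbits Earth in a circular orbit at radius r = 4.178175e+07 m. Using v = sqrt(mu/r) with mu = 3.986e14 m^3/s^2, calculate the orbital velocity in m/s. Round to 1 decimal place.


Step 1: mu / r = 3.986e14 / 4.178175e+07 = 9540050.3808
Step 2: v = sqrt(9540050.3808) = 3088.7 m/s

3088.7


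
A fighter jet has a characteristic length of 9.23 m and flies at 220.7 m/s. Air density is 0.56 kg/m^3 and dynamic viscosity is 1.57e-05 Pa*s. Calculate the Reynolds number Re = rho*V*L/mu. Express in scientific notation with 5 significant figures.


Step 1: Numerator = rho * V * L = 0.56 * 220.7 * 9.23 = 1140.75416
Step 2: Re = 1140.75416 / 1.57e-05
Step 3: Re = 7.2660e+07

7.2660e+07


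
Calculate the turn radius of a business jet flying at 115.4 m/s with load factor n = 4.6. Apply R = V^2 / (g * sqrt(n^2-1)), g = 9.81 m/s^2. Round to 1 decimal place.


Step 1: V^2 = 115.4^2 = 13317.16
Step 2: n^2 - 1 = 4.6^2 - 1 = 20.16
Step 3: sqrt(20.16) = 4.489989
Step 4: R = 13317.16 / (9.81 * 4.489989) = 302.3 m

302.3


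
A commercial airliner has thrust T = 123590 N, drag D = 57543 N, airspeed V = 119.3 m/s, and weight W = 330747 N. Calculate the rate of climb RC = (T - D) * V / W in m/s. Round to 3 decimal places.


Step 1: Excess thrust = T - D = 123590 - 57543 = 66047 N
Step 2: Excess power = 66047 * 119.3 = 7879407.1 W
Step 3: RC = 7879407.1 / 330747 = 23.823 m/s

23.823


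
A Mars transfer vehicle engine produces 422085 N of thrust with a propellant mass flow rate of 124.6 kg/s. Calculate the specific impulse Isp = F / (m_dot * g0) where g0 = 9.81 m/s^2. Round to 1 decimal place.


Step 1: m_dot * g0 = 124.6 * 9.81 = 1222.33
Step 2: Isp = 422085 / 1222.33 = 345.3 s

345.3


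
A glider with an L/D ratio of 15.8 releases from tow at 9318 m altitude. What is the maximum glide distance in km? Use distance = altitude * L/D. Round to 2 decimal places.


Step 1: Glide distance = altitude * L/D = 9318 * 15.8 = 147224.4 m
Step 2: Convert to km: 147224.4 / 1000 = 147.22 km

147.22


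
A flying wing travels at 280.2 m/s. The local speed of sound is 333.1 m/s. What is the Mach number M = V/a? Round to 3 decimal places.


Step 1: M = V / a = 280.2 / 333.1
Step 2: M = 0.841

0.841


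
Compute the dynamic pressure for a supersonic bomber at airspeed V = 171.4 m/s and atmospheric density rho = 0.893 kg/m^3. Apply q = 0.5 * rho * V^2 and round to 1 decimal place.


Step 1: V^2 = 171.4^2 = 29377.96
Step 2: q = 0.5 * 0.893 * 29377.96
Step 3: q = 13117.3 Pa

13117.3


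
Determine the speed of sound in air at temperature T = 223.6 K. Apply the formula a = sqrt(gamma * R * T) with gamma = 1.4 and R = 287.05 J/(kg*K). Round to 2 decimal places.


Step 1: gamma * R * T = 1.4 * 287.05 * 223.6 = 89858.132
Step 2: a = sqrt(89858.132) = 299.76 m/s

299.76


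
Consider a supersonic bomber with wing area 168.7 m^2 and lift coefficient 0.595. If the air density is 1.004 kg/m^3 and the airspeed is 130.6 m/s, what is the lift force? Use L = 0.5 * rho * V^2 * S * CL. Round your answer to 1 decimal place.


Step 1: Calculate dynamic pressure q = 0.5 * 1.004 * 130.6^2 = 0.5 * 1.004 * 17056.36 = 8562.2927 Pa
Step 2: Multiply by wing area and lift coefficient: L = 8562.2927 * 168.7 * 0.595
Step 3: L = 1444458.7819 * 0.595 = 859453.0 N

859453.0


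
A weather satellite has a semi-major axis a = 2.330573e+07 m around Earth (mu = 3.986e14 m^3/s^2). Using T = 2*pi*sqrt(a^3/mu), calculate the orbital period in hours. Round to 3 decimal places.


Step 1: a^3 / mu = 1.265867e+22 / 3.986e14 = 3.175783e+07
Step 2: sqrt(3.175783e+07) = 5635.4087 s
Step 3: T = 2*pi * 5635.4087 = 35408.32 s
Step 4: T in hours = 35408.32 / 3600 = 9.836 hours

9.836


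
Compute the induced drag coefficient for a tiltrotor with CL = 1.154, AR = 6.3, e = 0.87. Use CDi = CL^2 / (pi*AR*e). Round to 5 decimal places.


Step 1: CL^2 = 1.154^2 = 1.331716
Step 2: pi * AR * e = 3.14159 * 6.3 * 0.87 = 17.219069
Step 3: CDi = 1.331716 / 17.219069 = 0.07734

0.07734


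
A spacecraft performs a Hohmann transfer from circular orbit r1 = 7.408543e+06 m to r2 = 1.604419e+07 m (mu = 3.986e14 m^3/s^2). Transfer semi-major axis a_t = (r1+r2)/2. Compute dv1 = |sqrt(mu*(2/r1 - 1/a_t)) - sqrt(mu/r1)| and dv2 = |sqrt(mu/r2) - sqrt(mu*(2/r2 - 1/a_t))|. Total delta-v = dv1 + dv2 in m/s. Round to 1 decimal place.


Step 1: Transfer semi-major axis a_t = (7.408543e+06 + 1.604419e+07) / 2 = 1.172637e+07 m
Step 2: v1 (circular at r1) = sqrt(mu/r1) = 7335.04 m/s
Step 3: v_t1 = sqrt(mu*(2/r1 - 1/a_t)) = 8579.84 m/s
Step 4: dv1 = |8579.84 - 7335.04| = 1244.81 m/s
Step 5: v2 (circular at r2) = 4984.36 m/s, v_t2 = 3961.82 m/s
Step 6: dv2 = |4984.36 - 3961.82| = 1022.55 m/s
Step 7: Total delta-v = 1244.81 + 1022.55 = 2267.4 m/s

2267.4


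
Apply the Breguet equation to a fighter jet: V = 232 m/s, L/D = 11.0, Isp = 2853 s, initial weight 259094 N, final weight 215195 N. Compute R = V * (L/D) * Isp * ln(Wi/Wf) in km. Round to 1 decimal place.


Step 1: Coefficient = V * (L/D) * Isp = 232 * 11.0 * 2853 = 7280856.0 m
Step 2: Wi/Wf = 259094 / 215195 = 1.203996
Step 3: ln(1.203996) = 0.185646
Step 4: R = 7280856.0 * 0.185646 = 1351664.2 m = 1351.7 km

1351.7


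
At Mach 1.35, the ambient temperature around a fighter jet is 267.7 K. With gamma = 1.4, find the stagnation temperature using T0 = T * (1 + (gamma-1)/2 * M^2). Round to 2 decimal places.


Step 1: (gamma-1)/2 = 0.2
Step 2: M^2 = 1.8225
Step 3: 1 + 0.2 * 1.8225 = 1.3645
Step 4: T0 = 267.7 * 1.3645 = 365.28 K

365.28


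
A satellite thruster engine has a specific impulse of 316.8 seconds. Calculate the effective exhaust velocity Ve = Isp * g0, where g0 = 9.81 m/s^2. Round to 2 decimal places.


Step 1: Ve = Isp * g0 = 316.8 * 9.81
Step 2: Ve = 3107.81 m/s

3107.81


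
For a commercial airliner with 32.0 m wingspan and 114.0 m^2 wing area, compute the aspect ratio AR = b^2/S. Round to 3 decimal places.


Step 1: b^2 = 32.0^2 = 1024.0
Step 2: AR = 1024.0 / 114.0 = 8.982

8.982


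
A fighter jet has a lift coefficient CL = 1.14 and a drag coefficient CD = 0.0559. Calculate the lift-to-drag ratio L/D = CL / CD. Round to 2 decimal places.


Step 1: L/D = CL / CD = 1.14 / 0.0559
Step 2: L/D = 20.39

20.39


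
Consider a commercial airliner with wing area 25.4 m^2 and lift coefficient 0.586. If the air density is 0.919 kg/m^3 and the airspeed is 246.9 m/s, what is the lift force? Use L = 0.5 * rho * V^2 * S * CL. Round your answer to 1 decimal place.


Step 1: Calculate dynamic pressure q = 0.5 * 0.919 * 246.9^2 = 0.5 * 0.919 * 60959.61 = 28010.9408 Pa
Step 2: Multiply by wing area and lift coefficient: L = 28010.9408 * 25.4 * 0.586
Step 3: L = 711477.8962 * 0.586 = 416926.0 N

416926.0


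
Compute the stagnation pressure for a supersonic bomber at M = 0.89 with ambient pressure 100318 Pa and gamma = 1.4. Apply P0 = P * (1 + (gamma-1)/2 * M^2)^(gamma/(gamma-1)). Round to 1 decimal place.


Step 1: (gamma-1)/2 * M^2 = 0.2 * 0.7921 = 0.15842
Step 2: 1 + 0.15842 = 1.15842
Step 3: Exponent gamma/(gamma-1) = 3.5
Step 4: P0 = 100318 * 1.15842^3.5 = 167845.6 Pa

167845.6


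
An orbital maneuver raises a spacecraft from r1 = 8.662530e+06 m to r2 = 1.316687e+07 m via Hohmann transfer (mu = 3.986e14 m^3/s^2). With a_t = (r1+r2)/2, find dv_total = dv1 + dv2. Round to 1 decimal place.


Step 1: Transfer semi-major axis a_t = (8.662530e+06 + 1.316687e+07) / 2 = 1.091470e+07 m
Step 2: v1 (circular at r1) = sqrt(mu/r1) = 6783.38 m/s
Step 3: v_t1 = sqrt(mu*(2/r1 - 1/a_t)) = 7450.44 m/s
Step 4: dv1 = |7450.44 - 6783.38| = 667.05 m/s
Step 5: v2 (circular at r2) = 5502.09 m/s, v_t2 = 4901.67 m/s
Step 6: dv2 = |5502.09 - 4901.67| = 600.42 m/s
Step 7: Total delta-v = 667.05 + 600.42 = 1267.5 m/s

1267.5


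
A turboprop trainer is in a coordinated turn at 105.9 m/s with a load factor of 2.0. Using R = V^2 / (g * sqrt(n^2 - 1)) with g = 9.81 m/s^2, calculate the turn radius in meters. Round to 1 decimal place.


Step 1: V^2 = 105.9^2 = 11214.81
Step 2: n^2 - 1 = 2.0^2 - 1 = 3.0
Step 3: sqrt(3.0) = 1.732051
Step 4: R = 11214.81 / (9.81 * 1.732051) = 660.0 m

660.0


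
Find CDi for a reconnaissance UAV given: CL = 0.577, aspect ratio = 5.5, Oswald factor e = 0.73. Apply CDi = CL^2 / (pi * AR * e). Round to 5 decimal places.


Step 1: CL^2 = 0.577^2 = 0.332929
Step 2: pi * AR * e = 3.14159 * 5.5 * 0.73 = 12.613495
Step 3: CDi = 0.332929 / 12.613495 = 0.02639

0.02639


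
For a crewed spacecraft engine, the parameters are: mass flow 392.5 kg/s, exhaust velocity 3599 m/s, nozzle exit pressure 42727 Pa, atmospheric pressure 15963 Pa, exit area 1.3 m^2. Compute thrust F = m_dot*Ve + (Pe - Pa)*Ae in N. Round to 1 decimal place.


Step 1: Momentum thrust = m_dot * Ve = 392.5 * 3599 = 1412607.5 N
Step 2: Pressure thrust = (Pe - Pa) * Ae = (42727 - 15963) * 1.3 = 34793.2 N
Step 3: Total thrust F = 1412607.5 + 34793.2 = 1447400.7 N

1447400.7


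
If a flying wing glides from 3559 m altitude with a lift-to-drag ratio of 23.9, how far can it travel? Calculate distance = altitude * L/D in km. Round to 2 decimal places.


Step 1: Glide distance = altitude * L/D = 3559 * 23.9 = 85060.1 m
Step 2: Convert to km: 85060.1 / 1000 = 85.06 km

85.06


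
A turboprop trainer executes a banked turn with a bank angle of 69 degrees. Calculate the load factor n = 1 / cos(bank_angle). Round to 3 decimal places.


Step 1: Convert 69 degrees to radians = 1.204277
Step 2: cos(69 deg) = 0.358368
Step 3: n = 1 / 0.358368 = 2.790

2.790


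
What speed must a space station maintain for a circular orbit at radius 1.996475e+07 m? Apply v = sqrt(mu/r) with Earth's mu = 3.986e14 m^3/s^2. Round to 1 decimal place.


Step 1: mu / r = 3.986e14 / 1.996475e+07 = 19965188.645
Step 2: v = sqrt(19965188.645) = 4468.2 m/s

4468.2


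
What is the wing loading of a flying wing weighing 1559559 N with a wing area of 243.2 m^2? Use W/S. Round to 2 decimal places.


Step 1: Wing loading = W / S = 1559559 / 243.2
Step 2: Wing loading = 6412.66 N/m^2

6412.66


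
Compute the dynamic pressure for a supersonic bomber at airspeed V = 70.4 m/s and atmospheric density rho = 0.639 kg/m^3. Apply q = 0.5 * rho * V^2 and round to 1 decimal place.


Step 1: V^2 = 70.4^2 = 4956.16
Step 2: q = 0.5 * 0.639 * 4956.16
Step 3: q = 1583.5 Pa

1583.5


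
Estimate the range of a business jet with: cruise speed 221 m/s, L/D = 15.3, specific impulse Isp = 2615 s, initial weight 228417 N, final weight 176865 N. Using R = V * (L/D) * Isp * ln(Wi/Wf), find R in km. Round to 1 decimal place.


Step 1: Coefficient = V * (L/D) * Isp = 221 * 15.3 * 2615 = 8842099.5 m
Step 2: Wi/Wf = 228417 / 176865 = 1.291477
Step 3: ln(1.291477) = 0.255786
Step 4: R = 8842099.5 * 0.255786 = 2261686.8 m = 2261.7 km

2261.7


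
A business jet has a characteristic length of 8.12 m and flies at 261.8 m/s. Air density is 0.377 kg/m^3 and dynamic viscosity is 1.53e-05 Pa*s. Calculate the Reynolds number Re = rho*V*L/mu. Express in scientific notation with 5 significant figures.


Step 1: Numerator = rho * V * L = 0.377 * 261.8 * 8.12 = 801.432632
Step 2: Re = 801.432632 / 1.53e-05
Step 3: Re = 5.2381e+07

5.2381e+07


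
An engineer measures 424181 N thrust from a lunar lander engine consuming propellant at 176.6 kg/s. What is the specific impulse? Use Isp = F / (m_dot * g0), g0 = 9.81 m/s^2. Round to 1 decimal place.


Step 1: m_dot * g0 = 176.6 * 9.81 = 1732.45
Step 2: Isp = 424181 / 1732.45 = 244.8 s

244.8


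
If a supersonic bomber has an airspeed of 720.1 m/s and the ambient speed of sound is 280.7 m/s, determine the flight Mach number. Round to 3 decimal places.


Step 1: M = V / a = 720.1 / 280.7
Step 2: M = 2.565

2.565


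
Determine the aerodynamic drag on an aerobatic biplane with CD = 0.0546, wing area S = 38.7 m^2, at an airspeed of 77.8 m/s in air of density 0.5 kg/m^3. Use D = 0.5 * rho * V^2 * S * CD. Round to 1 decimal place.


Step 1: Dynamic pressure q = 0.5 * 0.5 * 77.8^2 = 1513.21 Pa
Step 2: Drag D = q * S * CD = 1513.21 * 38.7 * 0.0546
Step 3: D = 3197.4 N

3197.4


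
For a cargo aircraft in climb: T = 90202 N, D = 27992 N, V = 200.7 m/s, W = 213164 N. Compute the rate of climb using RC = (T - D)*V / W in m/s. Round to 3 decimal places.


Step 1: Excess thrust = T - D = 90202 - 27992 = 62210 N
Step 2: Excess power = 62210 * 200.7 = 12485547.0 W
Step 3: RC = 12485547.0 / 213164 = 58.572 m/s

58.572


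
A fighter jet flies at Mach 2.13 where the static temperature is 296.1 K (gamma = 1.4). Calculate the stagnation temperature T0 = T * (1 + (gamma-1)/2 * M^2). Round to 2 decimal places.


Step 1: (gamma-1)/2 = 0.2
Step 2: M^2 = 4.5369
Step 3: 1 + 0.2 * 4.5369 = 1.90738
Step 4: T0 = 296.1 * 1.90738 = 564.78 K

564.78


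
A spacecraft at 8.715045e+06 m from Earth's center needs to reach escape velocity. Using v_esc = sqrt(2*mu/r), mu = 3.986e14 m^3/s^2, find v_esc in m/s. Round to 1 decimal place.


Step 1: 2*mu/r = 2 * 3.986e14 / 8.715045e+06 = 91473996.9788
Step 2: v_esc = sqrt(91473996.9788) = 9564.2 m/s

9564.2


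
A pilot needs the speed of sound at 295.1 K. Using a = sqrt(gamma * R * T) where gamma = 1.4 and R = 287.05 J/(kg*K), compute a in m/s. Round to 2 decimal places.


Step 1: gamma * R * T = 1.4 * 287.05 * 295.1 = 118591.837
Step 2: a = sqrt(118591.837) = 344.37 m/s

344.37


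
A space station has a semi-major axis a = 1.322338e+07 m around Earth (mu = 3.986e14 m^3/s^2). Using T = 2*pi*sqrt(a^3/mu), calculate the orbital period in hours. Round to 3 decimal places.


Step 1: a^3 / mu = 2.312211e+21 / 3.986e14 = 5.800830e+06
Step 2: sqrt(5.800830e+06) = 2408.4912 s
Step 3: T = 2*pi * 2408.4912 = 15133.0 s
Step 4: T in hours = 15133.0 / 3600 = 4.204 hours

4.204


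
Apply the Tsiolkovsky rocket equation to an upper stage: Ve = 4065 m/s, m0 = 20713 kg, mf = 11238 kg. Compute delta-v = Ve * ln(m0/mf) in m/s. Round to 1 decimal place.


Step 1: Mass ratio m0/mf = 20713 / 11238 = 1.843122
Step 2: ln(1.843122) = 0.611461
Step 3: delta-v = 4065 * 0.611461 = 2485.6 m/s

2485.6


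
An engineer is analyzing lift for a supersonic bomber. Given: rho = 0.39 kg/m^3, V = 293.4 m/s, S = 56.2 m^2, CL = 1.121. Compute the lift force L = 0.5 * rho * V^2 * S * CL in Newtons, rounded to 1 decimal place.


Step 1: Calculate dynamic pressure q = 0.5 * 0.39 * 293.4^2 = 0.5 * 0.39 * 86083.56 = 16786.2942 Pa
Step 2: Multiply by wing area and lift coefficient: L = 16786.2942 * 56.2 * 1.121
Step 3: L = 943389.734 * 1.121 = 1057539.9 N

1057539.9


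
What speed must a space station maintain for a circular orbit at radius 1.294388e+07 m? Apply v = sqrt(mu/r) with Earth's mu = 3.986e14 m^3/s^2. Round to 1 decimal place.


Step 1: mu / r = 3.986e14 / 1.294388e+07 = 30794475.845
Step 2: v = sqrt(30794475.845) = 5549.3 m/s

5549.3
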